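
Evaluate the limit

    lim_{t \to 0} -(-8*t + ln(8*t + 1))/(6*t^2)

16/3

Direct substitution gives 0/0.
Apply L'Hôpital: lim (-8 + 8/(8*t + 1))/(-12*t), still 0/0.
After 2 applications of L'Hôpital's rule the quotient is (-64/(8*t + 1)^2)/(-12); substituting t = 0 gives 16/3.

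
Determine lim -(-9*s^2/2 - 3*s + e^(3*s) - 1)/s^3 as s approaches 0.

Direct substitution gives 0/0.
Apply L'Hôpital: lim (-9*s + 3*e^(3*s) - 3)/(-3*s^2), still 0/0.
Apply L'Hôpital: lim (9*e^(3*s) - 9)/(-6*s), still 0/0.
After 3 applications of L'Hôpital's rule the quotient is (27*e^(3*s))/(-6); substituting s = 0 gives -9/2.

-9/2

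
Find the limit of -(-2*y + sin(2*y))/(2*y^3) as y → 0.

Direct substitution gives 0/0.
Apply L'Hôpital: lim (2*cos(2*y) - 2)/(-6*y^2), still 0/0.
Apply L'Hôpital: lim (-4*sin(2*y))/(-12*y), still 0/0.
After 3 applications of L'Hôpital's rule the quotient is (-8*cos(2*y))/(-12); substituting y = 0 gives 2/3.

2/3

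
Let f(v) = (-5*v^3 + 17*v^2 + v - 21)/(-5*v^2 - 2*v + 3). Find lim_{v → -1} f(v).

At v = -1 both the top and bottom vanish — a removable singularity. Factoring out (v + 1) from each leaves (-5*v^2 + 22*v - 21)/(3 - 5*v), which at v = -1 equals -6.

-6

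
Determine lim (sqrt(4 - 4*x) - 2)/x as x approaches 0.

-1

Substitution gives 0/0. Multiply numerator and denominator by the conjugate √(4 - 4x) + √4.
The numerator becomes (4 - 4x) − 4 = -4x, so the expression simplifies to -4/(√(4 - 4x) + √4).
Letting x → 0 gives -4/(2√4) = -1.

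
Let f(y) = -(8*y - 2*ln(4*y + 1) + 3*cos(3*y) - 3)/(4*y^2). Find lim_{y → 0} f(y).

Substitution gives 0/0; apply L'Hôpital's rule 2 times.
After differentiating numerator and denominator 2 times the quotient is (-27*cos(3*y) + 32/(4*y + 1)^2)/(-8); at y = 0 this is -5/8.

-5/8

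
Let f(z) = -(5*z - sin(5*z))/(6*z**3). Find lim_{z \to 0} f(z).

-125/36

Direct substitution gives 0/0.
Apply L'Hôpital: lim (5 - 5*cos(5*z))/(-18*z^2), still 0/0.
Apply L'Hôpital: lim (25*sin(5*z))/(-36*z), still 0/0.
After 3 applications of L'Hôpital's rule the quotient is (125*cos(5*z))/(-36); substituting z = 0 gives -125/36.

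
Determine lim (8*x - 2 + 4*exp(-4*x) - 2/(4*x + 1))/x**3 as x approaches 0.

Substitution gives 0/0 (the numerator vanishes to order 3).
Expand each term to order x^3: the coefficient of x^3 in -2·1/(1 + 4x) is 128 and in 4·e^(-4x) is -128/3.
Lower-order terms cancel with the polynomial part, so the numerator is (256/3)·x^3 + o(x^3), and the limit is (256/3)/(1) = 256/3.

256/3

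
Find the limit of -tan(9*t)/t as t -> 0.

Substitution gives 0/0.
Since tan(u)/u → 1 as u → 0, tan(9t)/(9t) → 1 and the limit is 9/(-1) = -9.

-9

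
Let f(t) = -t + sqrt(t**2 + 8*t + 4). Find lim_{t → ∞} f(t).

An ∞ − ∞ form. Rationalising with the conjugate, the difference becomes (8t + 4) / (√(t^2 + 8*t + 4) + t).
For large t the denominator behaves like 2·t, so the quotient tends to 8/2 = 4.

4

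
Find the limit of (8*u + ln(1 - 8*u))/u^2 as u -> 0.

Direct substitution gives 0/0.
Apply L'Hôpital: lim (8 - 8/(1 - 8*u))/(2*u), still 0/0.
After 2 applications of L'Hôpital's rule the quotient is (-64/(1 - 8*u)^2)/(2); substituting u = 0 gives -32.

-32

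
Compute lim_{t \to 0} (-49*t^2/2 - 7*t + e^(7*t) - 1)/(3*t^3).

343/18

Direct substitution gives 0/0.
Apply L'Hôpital: lim (-49*t + 7*e^(7*t) - 7)/(9*t^2), still 0/0.
Apply L'Hôpital: lim (49*e^(7*t) - 49)/(18*t), still 0/0.
After 3 applications of L'Hôpital's rule the quotient is (343*e^(7*t))/(18); substituting t = 0 gives 343/18.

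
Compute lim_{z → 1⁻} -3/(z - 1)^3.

As z → 1⁻, (z - 1) → 0⁻, so (z - 1)^3 → 0⁻ and -3/(z - 1)^3 → ∞.

∞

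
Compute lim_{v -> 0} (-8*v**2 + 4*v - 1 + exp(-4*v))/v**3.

Direct substitution gives 0/0.
Apply L'Hôpital: lim (-16*v + 4 - 4*e^(-4*v))/(3*v^2), still 0/0.
Apply L'Hôpital: lim (-16 + 16*e^(-4*v))/(6*v), still 0/0.
After 3 applications of L'Hôpital's rule the quotient is (-64*e^(-4*v))/(6); substituting v = 0 gives -32/3.

-32/3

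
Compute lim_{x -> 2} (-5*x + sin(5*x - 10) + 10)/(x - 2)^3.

-125/6

Direct substitution gives 0/0.
Apply L'Hôpital: lim (5*cos(5*x - 10) - 5)/(3*(x - 2)^2), still 0/0.
Apply L'Hôpital: lim (-25*sin(5*x - 10))/(6*x - 12), still 0/0.
After 3 applications of L'Hôpital's rule the quotient is (-125*cos(5*x - 10))/(6); substituting x = 2 gives -125/6.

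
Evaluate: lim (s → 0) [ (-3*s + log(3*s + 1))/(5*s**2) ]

Direct substitution gives 0/0.
Apply L'Hôpital: lim (-3 + 3/(3*s + 1))/(10*s), still 0/0.
After 2 applications of L'Hôpital's rule the quotient is (-9/(3*s + 1)^2)/(10); substituting s = 0 gives -9/10.

-9/10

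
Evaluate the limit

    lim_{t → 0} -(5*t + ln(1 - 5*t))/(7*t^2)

25/14

Direct substitution gives 0/0.
Apply L'Hôpital: lim (5 - 5/(1 - 5*t))/(-14*t), still 0/0.
After 2 applications of L'Hôpital's rule the quotient is (-25/(1 - 5*t)^2)/(-14); substituting t = 0 gives 25/14.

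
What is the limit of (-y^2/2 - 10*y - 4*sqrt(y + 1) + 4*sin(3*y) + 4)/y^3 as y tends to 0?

Substitution gives 0/0; apply L'Hôpital's rule 3 times.
After differentiating numerator and denominator 3 times the quotient is (-108*cos(3*y) - 3/(2*(y + 1)^(5/2)))/(6); at y = 0 this is -73/4.

-73/4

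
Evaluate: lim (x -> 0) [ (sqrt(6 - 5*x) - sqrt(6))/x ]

-5*√(6)/12

A 0/0 form; rationalise with √(6 - 5x) + √6. This collapses the numerator to -5x, leaving -5/(√(6 - 5x) + √6) → -5/(2√6) = -5*√(6)/12.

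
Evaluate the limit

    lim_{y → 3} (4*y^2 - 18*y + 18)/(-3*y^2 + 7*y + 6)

Direct substitution gives 0/0, so factor. Both numerator and denominator have (y - 3) as a factor.
After cancelling, the expression reduces to (4*y - 6)/(-3*y - 2).
Substituting y = 3 gives -6/11.

-6/11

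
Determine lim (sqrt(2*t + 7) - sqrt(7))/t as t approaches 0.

√(7)/7

A 0/0 form; rationalise with √(7 + 2t) + √7. This collapses the numerator to 2t, leaving 2/(√(7 + 2t) + √7) → 2/(2√7) = √(7)/7.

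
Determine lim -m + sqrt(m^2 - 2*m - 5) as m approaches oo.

-1

An ∞ − ∞ form. Rationalising with the conjugate, the difference becomes (-2m - 5) / (√(m^2 - 2*m - 5) + m).
For large m the denominator behaves like 2·m, so the quotient tends to -2/2 = -1.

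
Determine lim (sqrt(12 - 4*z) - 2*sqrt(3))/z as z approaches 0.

-√(3)/3

A 0/0 form; rationalise with √(12 - 4z) + √12. This collapses the numerator to -4z, leaving -4/(√(12 - 4z) + √12) → -4/(2√12) = -√(3)/3.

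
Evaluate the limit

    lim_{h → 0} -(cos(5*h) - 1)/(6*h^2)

25/12

Direct substitution gives 0/0.
Apply L'Hôpital: lim (-5*sin(5*h))/(-12*h), still 0/0.
After 2 applications of L'Hôpital's rule the quotient is (-25*cos(5*h))/(-12); substituting h = 0 gives 25/12.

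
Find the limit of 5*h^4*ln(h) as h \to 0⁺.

0

This is a 0·(−∞) form. Rewrite as 5·ln(h) / h^(−4) and apply L'Hôpital:
the derivative quotient is 5·(1/h) / (−4·h^(−5)) = (-5/4)·h^4 → 0.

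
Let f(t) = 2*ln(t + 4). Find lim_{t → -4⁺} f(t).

As t → -4⁺, t + 4 → 0⁺ and ln(t + 4) → −∞.
Multiplying by 2 gives -∞.

-∞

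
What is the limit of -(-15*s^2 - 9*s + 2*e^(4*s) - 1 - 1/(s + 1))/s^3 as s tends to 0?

Substitution gives 0/0; apply L'Hôpital's rule 3 times.
After differentiating numerator and denominator 3 times the quotient is (128*e^(4*s) + 6/(s + 1)^4)/(-6); at s = 0 this is -67/3.

-67/3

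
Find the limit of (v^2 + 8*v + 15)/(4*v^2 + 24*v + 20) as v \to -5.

1/8

Direct substitution gives 0/0, so factor. Both numerator and denominator have (v + 5) as a factor.
After cancelling, the expression reduces to (v + 3)/(4*v + 4).
Substituting v = -5 gives 1/8.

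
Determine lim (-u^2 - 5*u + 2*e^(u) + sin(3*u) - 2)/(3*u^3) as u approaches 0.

-25/18

Substitution gives 0/0; apply L'Hôpital's rule 3 times.
After differentiating numerator and denominator 3 times the quotient is (2*e^(u) - 27*cos(3*u))/(18); at u = 0 this is -25/18.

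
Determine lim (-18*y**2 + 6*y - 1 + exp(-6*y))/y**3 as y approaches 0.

-36

Direct substitution gives 0/0.
Apply L'Hôpital: lim (-36*y + 6 - 6*e^(-6*y))/(3*y^2), still 0/0.
Apply L'Hôpital: lim (-36 + 36*e^(-6*y))/(6*y), still 0/0.
After 3 applications of L'Hôpital's rule the quotient is (-216*e^(-6*y))/(6); substituting y = 0 gives -36.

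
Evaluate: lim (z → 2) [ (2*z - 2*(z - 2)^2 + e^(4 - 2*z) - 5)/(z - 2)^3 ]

-4/3

Direct substitution gives 0/0.
Apply L'Hôpital: lim (-4*z - 2*e^(4 - 2*z) + 10)/(3*(z - 2)^2), still 0/0.
Apply L'Hôpital: lim (4*e^(4 - 2*z) - 4)/(6*z - 12), still 0/0.
After 3 applications of L'Hôpital's rule the quotient is (-8*e^(4 - 2*z))/(6); substituting z = 2 gives -4/3.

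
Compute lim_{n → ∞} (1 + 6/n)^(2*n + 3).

Write it as [(1 + 6/n)^n]^(2) · (1 + 6/n)^(3). The bracketed term tends to e^(6) and the second factor to 1, so the limit is e^(12).

e^(12)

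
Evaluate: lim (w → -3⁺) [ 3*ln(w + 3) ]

-∞

As w → -3⁺, w + 3 → 0⁺ and ln(w + 3) → −∞.
Multiplying by 3 gives -∞.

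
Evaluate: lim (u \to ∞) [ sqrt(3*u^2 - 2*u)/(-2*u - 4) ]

-√(3)/2

For large |u|, √(3*u^2 - 2*u) ≈ √3·|u| and the denominator ≈ -2u.
Since u → +∞, |u| = u, giving √3/(-2) = -√(3)/2.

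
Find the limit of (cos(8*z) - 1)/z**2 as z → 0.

-32

Direct substitution gives 0/0.
Apply L'Hôpital: lim (-8*sin(8*z))/(2*z), still 0/0.
After 2 applications of L'Hôpital's rule the quotient is (-64*cos(8*z))/(2); substituting z = 0 gives -32.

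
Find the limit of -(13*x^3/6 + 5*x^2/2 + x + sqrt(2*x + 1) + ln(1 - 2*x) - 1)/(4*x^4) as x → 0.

Substitution gives 0/0; apply L'Hôpital's rule 4 times.
After differentiating numerator and denominator 4 times the quotient is (-15/(2*x + 1)^(7/2) - 96/(2*x - 1)^4)/(-96); at x = 0 this is 37/32.

37/32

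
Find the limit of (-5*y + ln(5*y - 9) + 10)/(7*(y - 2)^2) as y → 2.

Direct substitution gives 0/0.
Apply L'Hôpital: lim (-5 + 5/(5*y - 9))/(14*y - 28), still 0/0.
After 2 applications of L'Hôpital's rule the quotient is (-25/(5*y - 9)^2)/(14); substituting y = 2 gives -25/14.

-25/14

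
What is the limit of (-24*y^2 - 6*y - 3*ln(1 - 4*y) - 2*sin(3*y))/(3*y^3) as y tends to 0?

Substitution gives 0/0 (the numerator vanishes to order 3).
Expand each term to order y^3: the coefficient of y^3 in -2·sin(3y) is 9 and in -3·ln(1 - 4y) is 64.
Lower-order terms cancel with the polynomial part, so the numerator is (73)·y^3 + o(y^3), and the limit is (73)/(3) = 73/3.

73/3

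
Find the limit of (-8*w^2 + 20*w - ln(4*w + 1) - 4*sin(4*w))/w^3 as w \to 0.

Substitution gives 0/0 (the numerator vanishes to order 3).
Expand each term to order w^3: the coefficient of w^3 in -4·sin(4w) is 128/3 and in −ln(1 + 4w) is -64/3.
Lower-order terms cancel with the polynomial part, so the numerator is (64/3)·w^3 + o(w^3), and the limit is (64/3)/(1) = 64/3.

64/3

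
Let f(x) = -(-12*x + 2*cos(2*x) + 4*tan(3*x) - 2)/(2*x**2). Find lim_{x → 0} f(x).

Substitution gives 0/0; apply L'Hôpital's rule 2 times.
After differentiating numerator and denominator 2 times the quotient is (-8*cos(2*x) + 72*tan(3*x)/cos(3*x)^2)/(-4); at x = 0 this is 2.

2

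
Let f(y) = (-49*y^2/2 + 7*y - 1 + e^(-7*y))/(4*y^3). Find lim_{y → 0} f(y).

-343/24

Direct substitution gives 0/0.
Apply L'Hôpital: lim (-49*y + 7 - 7*e^(-7*y))/(12*y^2), still 0/0.
Apply L'Hôpital: lim (-49 + 49*e^(-7*y))/(24*y), still 0/0.
After 3 applications of L'Hôpital's rule the quotient is (-343*e^(-7*y))/(24); substituting y = 0 gives -343/24.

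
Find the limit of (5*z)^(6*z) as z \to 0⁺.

Base → 0⁺ and exponent → 0⁺: a 0^0 form.
Take logs: 6z·ln(5z). This is 0·(−∞); rewriting as ln(5z)/(1/(6z)) and applying L'Hôpital gives 0.
Hence the limit is e^0 = 1.

1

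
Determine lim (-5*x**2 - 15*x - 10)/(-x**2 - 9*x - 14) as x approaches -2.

At x = -2 both the top and bottom vanish — a removable singularity. Factoring out (x + 2) from each leaves (-5*x - 5)/(-x - 7), which at x = -2 equals -1.

-1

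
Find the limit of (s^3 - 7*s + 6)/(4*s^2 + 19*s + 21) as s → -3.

Direct substitution gives 0/0, so factor. Both numerator and denominator have (s + 3) as a factor.
After cancelling, the expression reduces to (s^2 - 3*s + 2)/(4*s + 7).
Substituting s = -3 gives -4.

-4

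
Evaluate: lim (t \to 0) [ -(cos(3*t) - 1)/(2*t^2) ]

Direct substitution gives 0/0.
Apply L'Hôpital: lim (-3*sin(3*t))/(-4*t), still 0/0.
After 2 applications of L'Hôpital's rule the quotient is (-9*cos(3*t))/(-4); substituting t = 0 gives 9/4.

9/4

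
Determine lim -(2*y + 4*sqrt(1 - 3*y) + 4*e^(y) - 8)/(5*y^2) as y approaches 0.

Substitution gives 0/0 (the numerator vanishes to order 2).
Expand each term to order y^2: the coefficient of y^2 in 4·√(1 - 3y) is -9/2 and in 4·e^(y) is 2.
Lower-order terms cancel with the polynomial part, so the numerator is (-5/2)·y^2 + o(y^2), and the limit is (-5/2)/(-5) = 1/2.

1/2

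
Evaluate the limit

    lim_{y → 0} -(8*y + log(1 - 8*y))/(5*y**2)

Direct substitution gives 0/0.
Apply L'Hôpital: lim (8 - 8/(1 - 8*y))/(-10*y), still 0/0.
After 2 applications of L'Hôpital's rule the quotient is (-64/(1 - 8*y)^2)/(-10); substituting y = 0 gives 32/5.

32/5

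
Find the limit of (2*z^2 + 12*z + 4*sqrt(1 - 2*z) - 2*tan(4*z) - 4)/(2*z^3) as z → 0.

-67/3

Substitution gives 0/0 (the numerator vanishes to order 3).
Expand each term to order z^3: the coefficient of z^3 in -2·tan(4z) is -128/3 and in 4·√(1 - 2z) is -2.
Lower-order terms cancel with the polynomial part, so the numerator is (-134/3)·z^3 + o(z^3), and the limit is (-134/3)/(2) = -67/3.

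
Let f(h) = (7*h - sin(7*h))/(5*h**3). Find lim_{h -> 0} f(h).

343/30

Direct substitution gives 0/0.
Apply L'Hôpital: lim (7 - 7*cos(7*h))/(15*h^2), still 0/0.
Apply L'Hôpital: lim (49*sin(7*h))/(30*h), still 0/0.
After 3 applications of L'Hôpital's rule the quotient is (343*cos(7*h))/(30); substituting h = 0 gives 343/30.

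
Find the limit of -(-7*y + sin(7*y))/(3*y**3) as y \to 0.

343/18

Direct substitution gives 0/0.
Apply L'Hôpital: lim (7*cos(7*y) - 7)/(-9*y^2), still 0/0.
Apply L'Hôpital: lim (-49*sin(7*y))/(-18*y), still 0/0.
After 3 applications of L'Hôpital's rule the quotient is (-343*cos(7*y))/(-18); substituting y = 0 gives 343/18.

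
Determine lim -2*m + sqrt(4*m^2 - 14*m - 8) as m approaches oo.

-7/2

This has the form ∞ − ∞. Multiply and divide by the conjugate √(4*m^2 - 14*m - 8) + 2m.
That gives (-14m - 8) / (√(4*m^2 - 14*m - 8) + 2m).
Divide numerator and denominator by m: the limit is -14/(2·2) = -7/2.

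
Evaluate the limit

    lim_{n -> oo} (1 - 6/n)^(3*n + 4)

Let L be the limit and take ln: ln L = lim (3n + 4)·ln(1 - 6/n) = lim (3n + 4)·(-6/n + O(1/n²)) = -18.
Hence L = e^(-18).

e^(-18)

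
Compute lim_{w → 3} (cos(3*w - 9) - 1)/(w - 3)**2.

-9/2

Direct substitution gives 0/0.
Apply L'Hôpital: lim (-3*sin(3*w - 9))/(2*w - 6), still 0/0.
After 2 applications of L'Hôpital's rule the quotient is (-9*cos(3*w - 9))/(2); substituting w = 3 gives -9/2.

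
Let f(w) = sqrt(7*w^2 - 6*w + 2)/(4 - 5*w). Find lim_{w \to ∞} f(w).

-√(7)/5

For large |w|, √(7*w^2 - 6*w + 2) ≈ √7·|w| and the denominator ≈ -5w.
Since w → +∞, |w| = w, giving √7/(-5) = -√(7)/5.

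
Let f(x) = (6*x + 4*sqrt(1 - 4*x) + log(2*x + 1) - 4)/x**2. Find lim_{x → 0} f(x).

Substitution gives 0/0 (the numerator vanishes to order 2).
Expand each term to order x^2: the coefficient of x^2 in ln(1 + 2x) is -2 and in 4·√(1 - 4x) is -8.
Lower-order terms cancel with the polynomial part, so the numerator is (-10)·x^2 + o(x^2), and the limit is (-10)/(1) = -10.

-10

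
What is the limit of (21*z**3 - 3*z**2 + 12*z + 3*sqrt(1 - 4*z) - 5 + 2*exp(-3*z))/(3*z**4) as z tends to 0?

-31/4

Substitution gives 0/0; apply L'Hôpital's rule 4 times.
After differentiating numerator and denominator 4 times the quotient is (162*e^(-3*z) - 720/(1 - 4*z)^(7/2))/(72); at z = 0 this is -31/4.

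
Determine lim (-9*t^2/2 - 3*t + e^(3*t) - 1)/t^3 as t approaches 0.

Direct substitution gives 0/0.
Apply L'Hôpital: lim (-9*t + 3*e^(3*t) - 3)/(3*t^2), still 0/0.
Apply L'Hôpital: lim (9*e^(3*t) - 9)/(6*t), still 0/0.
After 3 applications of L'Hôpital's rule the quotient is (27*e^(3*t))/(6); substituting t = 0 gives 9/2.

9/2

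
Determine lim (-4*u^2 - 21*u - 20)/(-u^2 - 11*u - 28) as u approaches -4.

-11/3

Direct substitution gives 0/0, so factor. Both numerator and denominator have (u + 4) as a factor.
After cancelling, the expression reduces to (-4*u - 5)/(-u - 7).
Substituting u = -4 gives -11/3.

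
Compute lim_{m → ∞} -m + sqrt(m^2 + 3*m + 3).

This has the form ∞ − ∞. Multiply and divide by the conjugate √(m^2 + 3*m + 3) + m.
That gives (3m + 3) / (√(m^2 + 3*m + 3) + m).
Divide numerator and denominator by m: the limit is 3/(2·1) = 3/2.

3/2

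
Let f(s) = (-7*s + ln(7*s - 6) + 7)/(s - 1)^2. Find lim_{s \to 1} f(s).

Direct substitution gives 0/0.
Apply L'Hôpital: lim (-7 + 7/(7*s - 6))/(2*s - 2), still 0/0.
After 2 applications of L'Hôpital's rule the quotient is (-49/(7*s - 6)^2)/(2); substituting s = 1 gives -49/2.

-49/2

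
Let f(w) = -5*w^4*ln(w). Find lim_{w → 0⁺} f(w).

This is a 0·(−∞) form. Rewrite as -5·ln(w) / w^(−4) and apply L'Hôpital:
the derivative quotient is -5·(1/w) / (−4·w^(−5)) = (5/4)·w^4 → 0.

0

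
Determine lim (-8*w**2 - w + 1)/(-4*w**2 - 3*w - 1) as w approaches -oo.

Numerator and denominator both have degree 2.
Dividing every term by w^2, all lower-order terms vanish and the limit is the ratio of leading coefficients, -8/(-4) = 2.

2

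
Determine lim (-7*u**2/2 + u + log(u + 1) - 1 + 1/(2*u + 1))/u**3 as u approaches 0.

-23/3

Substitution gives 0/0; apply L'Hôpital's rule 3 times.
After differentiating numerator and denominator 3 times the quotient is (-48/(2*u + 1)^4 + 2/(u + 1)^3)/(6); at u = 0 this is -23/3.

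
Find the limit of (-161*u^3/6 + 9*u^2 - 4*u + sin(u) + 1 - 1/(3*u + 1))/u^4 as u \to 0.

Substitution gives 0/0 (the numerator vanishes to order 4).
Expand each term to order u^4: the coefficient of u^4 in sin(u) is 0 and in −1/(1 + 3u) is -81.
Lower-order terms cancel with the polynomial part, so the numerator is (-81)·u^4 + o(u^4), and the limit is (-81)/(1) = -81.

-81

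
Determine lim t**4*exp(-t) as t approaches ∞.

0

Write as t^4/e^{1t}, an ∞/∞ form.
Exponential growth dominates any polynomial, so repeated L'Hôpital (or the standard result) gives 0.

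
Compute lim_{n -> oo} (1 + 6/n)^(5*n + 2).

e^(30)

The base → 1 and the exponent → ∞: a 1^∞ form.
Take logarithms: (5n + 2)·ln(1 + 6/n). Since ln(1+u) ~ u for small u, this behaves like (5n)·(6/n) → 30.
So the limit is e^(30).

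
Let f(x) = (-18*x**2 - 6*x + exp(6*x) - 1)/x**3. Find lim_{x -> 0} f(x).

Direct substitution gives 0/0.
Apply L'Hôpital: lim (-36*x + 6*e^(6*x) - 6)/(3*x^2), still 0/0.
Apply L'Hôpital: lim (36*e^(6*x) - 36)/(6*x), still 0/0.
After 3 applications of L'Hôpital's rule the quotient is (216*e^(6*x))/(6); substituting x = 0 gives 36.

36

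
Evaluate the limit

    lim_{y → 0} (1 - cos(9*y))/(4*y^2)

81/8

Substitution gives 0/0.
Use (1 − cos u)/u² → 1/2 with u = 9y: the limit is 9²/(2·4) = 81/8.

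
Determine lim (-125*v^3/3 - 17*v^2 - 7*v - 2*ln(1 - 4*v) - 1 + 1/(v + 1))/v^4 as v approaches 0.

Substitution gives 0/0; apply L'Hôpital's rule 4 times.
After differentiating numerator and denominator 4 times the quotient is (3072/(4*v - 1)^4 + 24/(v + 1)^5)/(24); at v = 0 this is 129.

129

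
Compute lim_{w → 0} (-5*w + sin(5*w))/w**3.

Direct substitution gives 0/0.
Apply L'Hôpital: lim (5*cos(5*w) - 5)/(3*w^2), still 0/0.
Apply L'Hôpital: lim (-25*sin(5*w))/(6*w), still 0/0.
After 3 applications of L'Hôpital's rule the quotient is (-125*cos(5*w))/(6); substituting w = 0 gives -125/6.

-125/6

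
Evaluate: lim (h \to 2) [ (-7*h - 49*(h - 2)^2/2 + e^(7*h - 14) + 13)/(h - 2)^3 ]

343/6

Direct substitution gives 0/0.
Apply L'Hôpital: lim (-49*h + 7*e^(7*h - 14) + 91)/(3*(h - 2)^2), still 0/0.
Apply L'Hôpital: lim (49*e^(7*h - 14) - 49)/(6*h - 12), still 0/0.
After 3 applications of L'Hôpital's rule the quotient is (343*e^(7*h - 14))/(6); substituting h = 2 gives 343/6.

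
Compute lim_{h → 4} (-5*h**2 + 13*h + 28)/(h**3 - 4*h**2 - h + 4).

-9/5

At h = 4 both the top and bottom vanish — a removable singularity. Factoring out (h - 4) from each leaves (-5*h - 7)/(h^2 - 1), which at h = 4 equals -9/5.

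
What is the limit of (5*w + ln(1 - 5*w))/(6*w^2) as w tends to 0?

-25/12

Direct substitution gives 0/0.
Apply L'Hôpital: lim (5 - 5/(1 - 5*w))/(12*w), still 0/0.
After 2 applications of L'Hôpital's rule the quotient is (-25/(1 - 5*w)^2)/(12); substituting w = 0 gives -25/12.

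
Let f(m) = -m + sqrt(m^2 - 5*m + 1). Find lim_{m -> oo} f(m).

An ∞ − ∞ form. Rationalising with the conjugate, the difference becomes (-5m + 1) / (√(m^2 - 5*m + 1) + m).
For large m the denominator behaves like 2·m, so the quotient tends to -5/2 = -5/2.

-5/2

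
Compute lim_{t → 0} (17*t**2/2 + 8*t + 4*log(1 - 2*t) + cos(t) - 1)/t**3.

-32/3

Substitution gives 0/0; apply L'Hôpital's rule 3 times.
After differentiating numerator and denominator 3 times the quotient is (sin(t) + 64/(2*t - 1)^3)/(6); at t = 0 this is -32/3.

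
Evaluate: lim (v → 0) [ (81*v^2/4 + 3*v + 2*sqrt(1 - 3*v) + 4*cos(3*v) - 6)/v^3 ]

Substitution gives 0/0; apply L'Hôpital's rule 3 times.
After differentiating numerator and denominator 3 times the quotient is (108*sin(3*v) - 81/(4*(1 - 3*v)^(5/2)))/(6); at v = 0 this is -27/8.

-27/8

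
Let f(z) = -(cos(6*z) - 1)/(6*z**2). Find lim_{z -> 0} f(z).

3

Direct substitution gives 0/0.
Apply L'Hôpital: lim (-6*sin(6*z))/(-12*z), still 0/0.
After 2 applications of L'Hôpital's rule the quotient is (-36*cos(6*z))/(-12); substituting z = 0 gives 3.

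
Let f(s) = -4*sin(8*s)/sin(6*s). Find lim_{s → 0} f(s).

-16/3

Substitution gives 0/0.
Divide numerator and denominator by s: sin(8s)/s → 8 and sin(6s)/s → 6, so the limit is -4·8/6 = -16/3.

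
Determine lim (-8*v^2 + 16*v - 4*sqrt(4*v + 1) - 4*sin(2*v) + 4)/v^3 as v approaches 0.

-32/3

Substitution gives 0/0 (the numerator vanishes to order 3).
Expand each term to order v^3: the coefficient of v^3 in -4·√(1 + 4v) is -16 and in -4·sin(2v) is 16/3.
Lower-order terms cancel with the polynomial part, so the numerator is (-32/3)·v^3 + o(v^3), and the limit is (-32/3)/(1) = -32/3.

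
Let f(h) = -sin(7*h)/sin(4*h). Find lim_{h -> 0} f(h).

-7/4

Substitution gives 0/0.
Divide numerator and denominator by h: sin(7h)/h → 7 and sin(4h)/h → 4, so the limit is -1·7/4 = -7/4.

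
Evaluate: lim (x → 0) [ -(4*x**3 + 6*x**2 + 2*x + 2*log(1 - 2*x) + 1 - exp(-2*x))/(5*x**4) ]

Substitution gives 0/0 (the numerator vanishes to order 4).
Expand each term to order x^4: the coefficient of x^4 in −e^(-2x) is -2/3 and in 2·ln(1 - 2x) is -8.
Lower-order terms cancel with the polynomial part, so the numerator is (-26/3)·x^4 + o(x^4), and the limit is (-26/3)/(-5) = 26/15.

26/15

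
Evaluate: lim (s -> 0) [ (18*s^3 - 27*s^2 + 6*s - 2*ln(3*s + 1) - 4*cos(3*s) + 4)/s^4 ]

27

Substitution gives 0/0; apply L'Hôpital's rule 4 times.
After differentiating numerator and denominator 4 times the quotient is (-324*cos(3*s) + 972/(3*s + 1)^4)/(24); at s = 0 this is 27.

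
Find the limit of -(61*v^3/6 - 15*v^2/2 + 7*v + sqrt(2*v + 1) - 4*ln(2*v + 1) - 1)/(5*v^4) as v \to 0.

Substitution gives 0/0; apply L'Hôpital's rule 4 times.
After differentiating numerator and denominator 4 times the quotient is (384/(2*v + 1)^4 - 15/(2*v + 1)^(7/2))/(-120); at v = 0 this is -123/40.

-123/40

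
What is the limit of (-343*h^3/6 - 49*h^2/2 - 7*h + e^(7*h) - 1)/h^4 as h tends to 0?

Direct substitution gives 0/0.
Apply L'Hôpital: lim (-343*h^2/2 - 49*h + 7*e^(7*h) - 7)/(4*h^3), still 0/0.
Apply L'Hôpital: lim (-343*h + 49*e^(7*h) - 49)/(12*h^2), still 0/0.
Apply L'Hôpital: lim (343*e^(7*h) - 343)/(24*h), still 0/0.
After 4 applications of L'Hôpital's rule the quotient is (2401*e^(7*h))/(24); substituting h = 0 gives 2401/24.

2401/24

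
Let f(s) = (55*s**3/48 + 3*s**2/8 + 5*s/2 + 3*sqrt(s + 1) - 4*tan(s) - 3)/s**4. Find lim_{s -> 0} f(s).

-15/128

Substitution gives 0/0 (the numerator vanishes to order 4).
Expand each term to order s^4: the coefficient of s^4 in 3·√(1 + s) is -15/128 and in -4·tan(s) is 0.
Lower-order terms cancel with the polynomial part, so the numerator is (-15/128)·s^4 + o(s^4), and the limit is (-15/128)/(1) = -15/128.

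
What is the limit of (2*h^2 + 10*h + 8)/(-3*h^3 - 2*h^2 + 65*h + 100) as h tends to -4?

At h = -4 both the top and bottom vanish — a removable singularity. Factoring out (h + 4) from each leaves (2*h + 2)/(-3*h^2 + 10*h + 25), which at h = -4 equals 2/21.

2/21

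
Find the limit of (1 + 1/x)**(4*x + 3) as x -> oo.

e^(4)

Write it as [(1 + 1/x)^x]^(4) · (1 + 1/x)^(3). The bracketed term tends to e^(1) and the second factor to 1, so the limit is e^(4).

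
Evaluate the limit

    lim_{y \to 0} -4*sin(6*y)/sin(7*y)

-24/7

Substitution gives 0/0.
Divide numerator and denominator by y: sin(6y)/y → 6 and sin(7y)/y → 7, so the limit is -4·6/7 = -24/7.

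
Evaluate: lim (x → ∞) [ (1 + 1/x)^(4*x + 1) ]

Let L be the limit and take ln: ln L = lim (4x + 1)·ln(1 + 1/x) = lim (4x + 1)·(1/x + O(1/x²)) = 4.
Hence L = e^(4).

e^(4)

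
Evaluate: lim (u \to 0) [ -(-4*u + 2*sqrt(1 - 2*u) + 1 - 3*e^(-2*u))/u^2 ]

7

Substitution gives 0/0; apply L'Hôpital's rule 2 times.
After differentiating numerator and denominator 2 times the quotient is (-12*e^(-2*u) - 2/(1 - 2*u)^(3/2))/(-2); at u = 0 this is 7.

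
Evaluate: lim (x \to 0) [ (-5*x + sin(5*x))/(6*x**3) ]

-125/36

Direct substitution gives 0/0.
Apply L'Hôpital: lim (5*cos(5*x) - 5)/(18*x^2), still 0/0.
Apply L'Hôpital: lim (-25*sin(5*x))/(36*x), still 0/0.
After 3 applications of L'Hôpital's rule the quotient is (-125*cos(5*x))/(36); substituting x = 0 gives -125/36.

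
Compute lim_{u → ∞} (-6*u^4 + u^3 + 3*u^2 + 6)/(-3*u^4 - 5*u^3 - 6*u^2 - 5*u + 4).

2

Numerator and denominator both have degree 4.
Dividing every term by u^4, all lower-order terms vanish and the limit is the ratio of leading coefficients, -6/(-3) = 2.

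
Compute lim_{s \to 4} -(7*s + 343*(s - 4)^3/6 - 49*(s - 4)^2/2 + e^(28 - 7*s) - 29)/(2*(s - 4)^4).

Direct substitution gives 0/0.
Apply L'Hôpital: lim (-49*s + 343*(s - 4)^2/2 - 7*e^(28 - 7*s) + 203)/(-8*(s - 4)^3), still 0/0.
Apply L'Hôpital: lim (343*s + 49*e^(28 - 7*s) - 1421)/(-24*(s - 4)^2), still 0/0.
Apply L'Hôpital: lim (343 - 343*e^(28 - 7*s))/(192 - 48*s), still 0/0.
After 4 applications of L'Hôpital's rule the quotient is (2401*e^(28 - 7*s))/(-48); substituting s = 4 gives -2401/48.

-2401/48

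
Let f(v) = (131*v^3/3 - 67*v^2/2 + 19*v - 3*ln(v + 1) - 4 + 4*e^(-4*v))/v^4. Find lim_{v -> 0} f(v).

521/12

Substitution gives 0/0; apply L'Hôpital's rule 4 times.
After differentiating numerator and denominator 4 times the quotient is (1024*e^(-4*v) + 18/(v + 1)^4)/(24); at v = 0 this is 521/12.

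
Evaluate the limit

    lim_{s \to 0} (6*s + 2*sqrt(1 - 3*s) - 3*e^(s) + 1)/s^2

-15/4

Substitution gives 0/0; apply L'Hôpital's rule 2 times.
After differentiating numerator and denominator 2 times the quotient is (-3*e^(s) - 9/(2*(1 - 3*s)^(3/2)))/(2); at s = 0 this is -15/4.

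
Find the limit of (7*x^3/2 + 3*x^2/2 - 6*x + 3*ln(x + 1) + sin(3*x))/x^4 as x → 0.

Substitution gives 0/0; apply L'Hôpital's rule 4 times.
After differentiating numerator and denominator 4 times the quotient is (81*sin(3*x) - 18/(x + 1)^4)/(24); at x = 0 this is -3/4.

-3/4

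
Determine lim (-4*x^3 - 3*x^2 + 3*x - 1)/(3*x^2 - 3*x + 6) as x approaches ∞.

-∞

The numerator has higher degree (3 > 2); the quotient behaves like (-4/(3))·x^1 for large |x|.
As x → +∞ this diverges to -∞.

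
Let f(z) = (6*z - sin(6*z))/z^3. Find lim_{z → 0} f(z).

Direct substitution gives 0/0.
Apply L'Hôpital: lim (6 - 6*cos(6*z))/(3*z^2), still 0/0.
Apply L'Hôpital: lim (36*sin(6*z))/(6*z), still 0/0.
After 3 applications of L'Hôpital's rule the quotient is (216*cos(6*z))/(6); substituting z = 0 gives 36.

36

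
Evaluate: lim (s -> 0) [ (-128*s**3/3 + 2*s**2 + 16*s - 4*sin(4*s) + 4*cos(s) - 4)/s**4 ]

Substitution gives 0/0; apply L'Hôpital's rule 4 times.
After differentiating numerator and denominator 4 times the quotient is (-1024*sin(4*s) + 4*cos(s))/(24); at s = 0 this is 1/6.

1/6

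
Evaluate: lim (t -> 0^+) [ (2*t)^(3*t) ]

Base → 0⁺ and exponent → 0⁺: a 0^0 form.
Take logs: 3t·ln(2t). This is 0·(−∞); rewriting as ln(2t)/(1/(3t)) and applying L'Hôpital gives 0.
Hence the limit is e^0 = 1.

1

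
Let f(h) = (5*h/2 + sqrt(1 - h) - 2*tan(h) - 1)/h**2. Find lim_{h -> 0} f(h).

-1/8

Substitution gives 0/0; apply L'Hôpital's rule 2 times.
After differentiating numerator and denominator 2 times the quotient is (-4*tan(h)/cos(h)^2 - 1/(4*(1 - h)^(3/2)))/(2); at h = 0 this is -1/8.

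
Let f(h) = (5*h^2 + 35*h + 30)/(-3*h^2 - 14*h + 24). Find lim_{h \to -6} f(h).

-25/22

Direct substitution gives 0/0, so factor. Both numerator and denominator have (h + 6) as a factor.
After cancelling, the expression reduces to (5*h + 5)/(4 - 3*h).
Substituting h = -6 gives -25/22.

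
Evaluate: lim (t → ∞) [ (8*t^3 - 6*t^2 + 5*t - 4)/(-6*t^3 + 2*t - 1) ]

Numerator and denominator both have degree 3.
Dividing every term by t^3, all lower-order terms vanish and the limit is the ratio of leading coefficients, 8/(-6) = -4/3.

-4/3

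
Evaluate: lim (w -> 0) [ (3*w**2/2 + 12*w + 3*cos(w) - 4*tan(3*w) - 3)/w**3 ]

Substitution gives 0/0; apply L'Hôpital's rule 3 times.
After differentiating numerator and denominator 3 times the quotient is (3*sin(w) - 648*tan(3*w)^4 - 864*tan(3*w)^2 - 216)/(6); at w = 0 this is -36.

-36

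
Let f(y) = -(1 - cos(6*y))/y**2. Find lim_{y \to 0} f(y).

-18

Substitution gives 0/0.
Use (1 − cos u)/u² → 1/2 with u = 6y: the limit is 6²/(2·(-1)) = -18.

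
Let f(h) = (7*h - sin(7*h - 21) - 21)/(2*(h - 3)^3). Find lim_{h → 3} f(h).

Direct substitution gives 0/0.
Apply L'Hôpital: lim (7 - 7*cos(7*h - 21))/(6*(h - 3)^2), still 0/0.
Apply L'Hôpital: lim (49*sin(7*h - 21))/(12*h - 36), still 0/0.
After 3 applications of L'Hôpital's rule the quotient is (343*cos(7*h - 21))/(12); substituting h = 3 gives 343/12.

343/12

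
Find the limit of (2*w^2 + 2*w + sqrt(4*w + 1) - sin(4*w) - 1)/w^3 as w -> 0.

44/3

Substitution gives 0/0; apply L'Hôpital's rule 3 times.
After differentiating numerator and denominator 3 times the quotient is (64*cos(4*w) + 24/(4*w + 1)^(5/2))/(6); at w = 0 this is 44/3.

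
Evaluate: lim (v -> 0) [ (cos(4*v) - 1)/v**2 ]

-8

Direct substitution gives 0/0.
Apply L'Hôpital: lim (-4*sin(4*v))/(2*v), still 0/0.
After 2 applications of L'Hôpital's rule the quotient is (-16*cos(4*v))/(2); substituting v = 0 gives -8.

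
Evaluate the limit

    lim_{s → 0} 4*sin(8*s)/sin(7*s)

32/7

Substitution gives 0/0.
Divide numerator and denominator by s: sin(8s)/s → 8 and sin(7s)/s → 7, so the limit is 4·8/7 = 32/7.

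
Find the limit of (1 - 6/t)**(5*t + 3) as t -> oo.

Let L be the limit and take ln: ln L = lim (5t + 3)·ln(1 - 6/t) = lim (5t + 3)·(-6/t + O(1/t²)) = -30.
Hence L = e^(-30).

e^(-30)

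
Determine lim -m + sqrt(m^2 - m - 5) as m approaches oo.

This has the form ∞ − ∞. Multiply and divide by the conjugate √(m^2 - m - 5) + m.
That gives (-m - 5) / (√(m^2 - m - 5) + m).
Divide numerator and denominator by m: the limit is -1/(2·1) = -1/2.

-1/2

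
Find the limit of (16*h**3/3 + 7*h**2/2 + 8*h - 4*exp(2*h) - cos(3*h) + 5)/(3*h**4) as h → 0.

Substitution gives 0/0; apply L'Hôpital's rule 4 times.
After differentiating numerator and denominator 4 times the quotient is (-64*e^(2*h) - 81*cos(3*h))/(72); at h = 0 this is -145/72.

-145/72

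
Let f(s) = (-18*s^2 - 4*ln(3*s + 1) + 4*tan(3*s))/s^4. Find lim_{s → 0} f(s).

Substitution gives 0/0; apply L'Hôpital's rule 4 times.
After differentiating numerator and denominator 4 times the quotient is (7776*tan(3*s)^3/cos(3*s)^2 + 5184*tan(3*s)/cos(3*s)^2 + 1944/(3*s + 1)^4)/(24); at s = 0 this is 81.

81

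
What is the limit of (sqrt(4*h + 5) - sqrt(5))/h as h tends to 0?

2*√(5)/5

A 0/0 form; rationalise with √(5 + 4h) + √5. This collapses the numerator to 4h, leaving 4/(√(5 + 4h) + √5) → 4/(2√5) = 2*√(5)/5.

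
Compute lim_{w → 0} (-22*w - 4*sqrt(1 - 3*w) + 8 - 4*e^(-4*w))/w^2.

-55/2

Substitution gives 0/0 (the numerator vanishes to order 2).
Expand each term to order w^2: the coefficient of w^2 in -4·e^(-4w) is -32 and in -4·√(1 - 3w) is 9/2.
Lower-order terms cancel with the polynomial part, so the numerator is (-55/2)·w^2 + o(w^2), and the limit is (-55/2)/(1) = -55/2.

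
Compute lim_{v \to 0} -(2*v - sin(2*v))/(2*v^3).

Direct substitution gives 0/0.
Apply L'Hôpital: lim (2 - 2*cos(2*v))/(-6*v^2), still 0/0.
Apply L'Hôpital: lim (4*sin(2*v))/(-12*v), still 0/0.
After 3 applications of L'Hôpital's rule the quotient is (8*cos(2*v))/(-12); substituting v = 0 gives -2/3.

-2/3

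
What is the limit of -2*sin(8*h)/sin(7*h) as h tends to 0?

Substitution gives 0/0.
Divide numerator and denominator by h: sin(8h)/h → 8 and sin(7h)/h → 7, so the limit is -2·8/7 = -16/7.

-16/7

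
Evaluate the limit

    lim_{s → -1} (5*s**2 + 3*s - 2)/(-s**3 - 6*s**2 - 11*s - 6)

Since s = -1 makes numerator and denominator zero, (s + 1) divides both.
Cancelling it gives (5*s - 2)/(-s^2 - 5*s - 6); now plug in s = -1 to get 7/2.

7/2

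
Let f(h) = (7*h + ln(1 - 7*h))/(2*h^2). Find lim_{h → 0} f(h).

-49/4

Direct substitution gives 0/0.
Apply L'Hôpital: lim (7 - 7/(1 - 7*h))/(4*h), still 0/0.
After 2 applications of L'Hôpital's rule the quotient is (-49/(1 - 7*h)^2)/(4); substituting h = 0 gives -49/4.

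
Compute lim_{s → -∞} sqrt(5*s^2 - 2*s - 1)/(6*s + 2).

-√(5)/6

For large |s|, √(5*s^2 - 2*s - 1) ≈ √5·|s| and the denominator ≈ 6s.
Since s → −∞, |s| = −s, giving −√5/(6) = -√(5)/6.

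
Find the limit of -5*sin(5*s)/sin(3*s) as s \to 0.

-25/3

Substitution gives 0/0.
Divide numerator and denominator by s: sin(5s)/s → 5 and sin(3s)/s → 3, so the limit is -5·5/3 = -25/3.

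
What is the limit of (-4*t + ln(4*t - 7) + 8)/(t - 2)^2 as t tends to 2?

Direct substitution gives 0/0.
Apply L'Hôpital: lim (-4 + 4/(4*t - 7))/(2*t - 4), still 0/0.
After 2 applications of L'Hôpital's rule the quotient is (-16/(4*t - 7)^2)/(2); substituting t = 2 gives -8.

-8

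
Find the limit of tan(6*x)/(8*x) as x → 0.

3/4

Substitution gives 0/0.
Since tan(u)/u → 1 as u → 0, tan(6x)/(6x) → 1 and the limit is 6/8 = 3/4.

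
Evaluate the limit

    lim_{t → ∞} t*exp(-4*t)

Write as t^1/e^{4t}, an ∞/∞ form.
Exponential growth dominates any polynomial, so repeated L'Hôpital (or the standard result) gives 0.

0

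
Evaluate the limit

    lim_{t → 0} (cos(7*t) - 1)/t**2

-49/2

Direct substitution gives 0/0.
Apply L'Hôpital: lim (-7*sin(7*t))/(2*t), still 0/0.
After 2 applications of L'Hôpital's rule the quotient is (-49*cos(7*t))/(2); substituting t = 0 gives -49/2.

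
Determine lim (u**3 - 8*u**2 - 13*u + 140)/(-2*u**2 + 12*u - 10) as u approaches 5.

9/4

Direct substitution gives 0/0, so factor. Both numerator and denominator have (u - 5) as a factor.
After cancelling, the expression reduces to (u^2 - 3*u - 28)/(2 - 2*u).
Substituting u = 5 gives 9/4.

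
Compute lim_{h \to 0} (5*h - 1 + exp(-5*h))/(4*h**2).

Direct substitution gives 0/0.
Apply L'Hôpital: lim (5 - 5*e^(-5*h))/(8*h), still 0/0.
After 2 applications of L'Hôpital's rule the quotient is (25*e^(-5*h))/(8); substituting h = 0 gives 25/8.

25/8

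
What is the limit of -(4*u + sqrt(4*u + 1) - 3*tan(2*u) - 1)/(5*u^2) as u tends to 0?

Substitution gives 0/0; apply L'Hôpital's rule 2 times.
After differentiating numerator and denominator 2 times the quotient is (-24*tan(2*u)/cos(2*u)^2 - 4/(4*u + 1)^(3/2))/(-10); at u = 0 this is 2/5.

2/5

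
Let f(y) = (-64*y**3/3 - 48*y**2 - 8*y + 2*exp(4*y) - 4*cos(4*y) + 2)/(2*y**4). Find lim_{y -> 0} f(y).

Substitution gives 0/0; apply L'Hôpital's rule 4 times.
After differentiating numerator and denominator 4 times the quotient is (512*e^(4*y) - 1024*cos(4*y))/(48); at y = 0 this is -32/3.

-32/3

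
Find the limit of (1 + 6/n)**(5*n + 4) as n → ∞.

The base → 1 and the exponent → ∞: a 1^∞ form.
Take logarithms: (5n + 4)·ln(1 + 6/n). Since ln(1+u) ~ u for small u, this behaves like (5n)·(6/n) → 30.
So the limit is e^(30).

e^(30)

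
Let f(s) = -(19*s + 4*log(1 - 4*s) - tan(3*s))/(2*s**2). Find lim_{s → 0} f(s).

Substitution gives 0/0; apply L'Hôpital's rule 2 times.
After differentiating numerator and denominator 2 times the quotient is (-18*tan(3*s)/cos(3*s)^2 - 64/(4*s - 1)^2)/(-4); at s = 0 this is 16.

16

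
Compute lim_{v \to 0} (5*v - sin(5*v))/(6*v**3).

Direct substitution gives 0/0.
Apply L'Hôpital: lim (5 - 5*cos(5*v))/(18*v^2), still 0/0.
Apply L'Hôpital: lim (25*sin(5*v))/(36*v), still 0/0.
After 3 applications of L'Hôpital's rule the quotient is (125*cos(5*v))/(36); substituting v = 0 gives 125/36.

125/36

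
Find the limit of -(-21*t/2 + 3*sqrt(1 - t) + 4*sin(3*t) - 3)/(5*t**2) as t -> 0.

Substitution gives 0/0 (the numerator vanishes to order 2).
Expand each term to order t^2: the coefficient of t^2 in 4·sin(3t) is 0 and in 3·√(1 - t) is -3/8.
Lower-order terms cancel with the polynomial part, so the numerator is (-3/8)·t^2 + o(t^2), and the limit is (-3/8)/(-5) = 3/40.

3/40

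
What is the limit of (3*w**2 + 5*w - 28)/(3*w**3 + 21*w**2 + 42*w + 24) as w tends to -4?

Since w = -4 makes numerator and denominator zero, (w + 4) divides both.
Cancelling it gives (3*w - 7)/(3*w^2 + 9*w + 6); now plug in w = -4 to get -19/18.

-19/18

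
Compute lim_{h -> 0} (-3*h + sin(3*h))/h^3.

-9/2

Direct substitution gives 0/0.
Apply L'Hôpital: lim (3*cos(3*h) - 3)/(3*h^2), still 0/0.
Apply L'Hôpital: lim (-9*sin(3*h))/(6*h), still 0/0.
After 3 applications of L'Hôpital's rule the quotient is (-27*cos(3*h))/(6); substituting h = 0 gives -9/2.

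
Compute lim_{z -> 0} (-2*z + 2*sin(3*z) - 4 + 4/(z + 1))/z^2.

Substitution gives 0/0 (the numerator vanishes to order 2).
Expand each term to order z^2: the coefficient of z^2 in 4·1/(1 + z) is 4 and in 2·sin(3z) is 0.
Lower-order terms cancel with the polynomial part, so the numerator is (4)·z^2 + o(z^2), and the limit is (4)/(1) = 4.

4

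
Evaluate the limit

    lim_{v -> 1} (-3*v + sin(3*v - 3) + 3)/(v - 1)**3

-9/2

Direct substitution gives 0/0.
Apply L'Hôpital: lim (3*cos(3*v - 3) - 3)/(3*(v - 1)^2), still 0/0.
Apply L'Hôpital: lim (-9*sin(3*v - 3))/(6*v - 6), still 0/0.
After 3 applications of L'Hôpital's rule the quotient is (-27*cos(3*v - 3))/(6); substituting v = 1 gives -9/2.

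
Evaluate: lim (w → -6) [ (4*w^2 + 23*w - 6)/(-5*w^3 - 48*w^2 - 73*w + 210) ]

Since w = -6 makes numerator and denominator zero, (w + 6) divides both.
Cancelling it gives (4*w - 1)/(-5*w^2 - 18*w + 35); now plug in w = -6 to get 25/37.

25/37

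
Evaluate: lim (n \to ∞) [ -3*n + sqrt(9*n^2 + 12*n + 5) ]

2

An ∞ − ∞ form. Rationalising with the conjugate, the difference becomes (12n + 5) / (√(9*n^2 + 12*n + 5) + 3n).
For large n the denominator behaves like 2·3n, so the quotient tends to 12/6 = 2.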